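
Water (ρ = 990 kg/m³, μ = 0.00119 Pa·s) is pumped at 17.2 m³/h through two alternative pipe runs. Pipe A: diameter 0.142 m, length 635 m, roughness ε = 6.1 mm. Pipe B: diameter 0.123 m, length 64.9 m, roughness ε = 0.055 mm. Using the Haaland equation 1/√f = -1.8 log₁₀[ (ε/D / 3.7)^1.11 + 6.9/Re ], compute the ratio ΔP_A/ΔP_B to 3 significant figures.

ΔP_A/ΔP_B ≈ 14.1

Pipe A: V = Q/A = 0.004778/0.01584 = 0.3017 m/s; Re = 3.564e+04; ε/D = 0.043; Haaland → f = 0.06762; ΔP_A = f(L/D)(ρV²/2) = 1.362e+04 Pa.
Pipe B: V = Q/A = 0.004778/0.01188 = 0.4021 m/s; Re = 4.115e+04; ε/D = 0.000447; Haaland → f = 0.02288; ΔP_B = f(L/D)(ρV²/2) = 966.3 Pa.
ΔP_A/ΔP_B = 1.362e+04/966.3 = 14.1.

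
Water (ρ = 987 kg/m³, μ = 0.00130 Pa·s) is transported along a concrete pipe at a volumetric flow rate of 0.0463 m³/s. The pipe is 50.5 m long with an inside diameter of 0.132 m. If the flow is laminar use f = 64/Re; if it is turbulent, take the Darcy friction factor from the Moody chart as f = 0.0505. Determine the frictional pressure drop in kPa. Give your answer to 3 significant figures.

ΔP ≈ 109 kPa

Cross-sectional area A = πD²/4 = π(0.132)²/4 = 0.01368 m²; mean velocity V = Q/A = 0.0463/0.01368 = 3.383 m/s.
Reynolds number Re = ρVD/μ = 987 · 3.383 · 0.132 / 0.0013 = 3.391e+05.
Re > 4000 → turbulent; use the Moody-chart value f = 0.0505.
Darcy-Weisbach: ΔP = f(L/D)(ρV²/2) = 0.0505·(50.5/0.132)·(987·3.383²/2) = 0.0505·382.6·5649 = 1.091e+05 Pa.
ΔP = 1.091e+05 Pa = 109 kPa.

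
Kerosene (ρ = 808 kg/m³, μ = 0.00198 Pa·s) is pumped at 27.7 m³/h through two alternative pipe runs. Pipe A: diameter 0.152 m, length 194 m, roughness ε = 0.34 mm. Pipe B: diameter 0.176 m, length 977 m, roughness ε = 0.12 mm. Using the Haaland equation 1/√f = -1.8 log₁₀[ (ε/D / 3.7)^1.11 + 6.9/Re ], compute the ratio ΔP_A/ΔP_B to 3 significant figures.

Pipe A: V = Q/A = 0.007694/0.01815 = 0.424 m/s; Re = 2.63e+04; ε/D = 0.00224; Haaland → f = 0.02876; ΔP_A = f(L/D)(ρV²/2) = 2667 Pa.
Pipe B: V = Q/A = 0.007694/0.02433 = 0.3163 m/s; Re = 2.272e+04; ε/D = 0.000682; Haaland → f = 0.0263; ΔP_B = f(L/D)(ρV²/2) = 5900 Pa.
ΔP_A/ΔP_B = 2667/5900 = 0.452.

ΔP_A/ΔP_B ≈ 0.452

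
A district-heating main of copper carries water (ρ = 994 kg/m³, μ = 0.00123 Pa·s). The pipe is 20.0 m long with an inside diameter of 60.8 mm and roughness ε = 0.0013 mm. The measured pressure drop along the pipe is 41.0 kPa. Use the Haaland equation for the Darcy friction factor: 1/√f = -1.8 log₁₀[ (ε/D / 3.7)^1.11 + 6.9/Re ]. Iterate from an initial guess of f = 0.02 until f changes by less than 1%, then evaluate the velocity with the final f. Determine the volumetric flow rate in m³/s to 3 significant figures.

Rearranging Darcy-Weisbach: V = √(2·ΔP·D/(f·L·ρ)). With ε/D = 1.3e-06/0.0608 = 2.14e-05, iterate starting from f = 0.02:
  f = 0.02 → V = √(2·4.1e+04·0.0608/(0.02·20·994)) = 3.541 m/s; Re = ρVD/μ = 1.74e+05; f → 0.01605
  f = 0.01605 → V = 3.953 m/s; Re = 1.942e+05; f → 0.01572
  f = 0.01572 → V = 3.994 m/s; Re = 1.963e+05; f → 0.01569
Converged (Δf/f < 1%). With the final f = 0.01569: V = √(2·4.1e+04·0.0608/(0.01569·20·994)) = 3.998 m/s.
Q = V·A = 3.998·(π/4·0.0608²) = 0.01161 m³/s = 0.0116 m³/s.

Q ≈ 0.0116 m³/s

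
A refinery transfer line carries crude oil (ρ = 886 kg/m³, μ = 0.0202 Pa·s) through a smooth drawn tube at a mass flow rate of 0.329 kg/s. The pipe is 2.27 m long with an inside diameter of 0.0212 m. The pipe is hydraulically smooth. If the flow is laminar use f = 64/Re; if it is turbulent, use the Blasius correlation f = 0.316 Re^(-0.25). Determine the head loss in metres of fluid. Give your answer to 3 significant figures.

A = πD²/4 = π(0.0212)²/4 = 0.000353 m²; mean velocity V = ṁ/(ρA) = 0.329/(886 · 0.000353) = 1.052 m/s.
Reynolds number Re = ρVD/μ = 886 · 1.052 · 0.0212 / 0.0202 = 978.2.
Re < 2300 → laminar flow, so f = 64/Re = 64/978.2 = 0.06543 (the turbulent correlation is not needed).
Darcy-Weisbach: ΔP = f(L/D)(ρV²/2) = 0.06543·(2.27/0.0212)·(886·1.052²/2) = 0.06543·107.1·490.2 = 3434 Pa.
Head loss h_f = ΔP/(ρg) = 3434/(886·9.81) = 0.395 m.

h_f ≈ 0.395 m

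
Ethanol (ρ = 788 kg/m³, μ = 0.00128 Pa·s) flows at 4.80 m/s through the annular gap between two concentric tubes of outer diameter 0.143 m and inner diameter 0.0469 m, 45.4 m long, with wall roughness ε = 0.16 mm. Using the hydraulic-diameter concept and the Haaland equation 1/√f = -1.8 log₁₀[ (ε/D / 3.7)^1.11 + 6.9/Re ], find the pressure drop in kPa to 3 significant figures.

Hydraulic diameter D_h = 4A/P = D_o - D_i = 0.143 - 0.0469 = 0.0961 m.
Re = ρVD_h/μ = 788·4.8·0.0961/0.00128 = 2.84e+05.
ε/D_h = 0.00016/0.0961 = 0.00166; Haaland gives 1/√f = -1.8 log₁₀[0.000193+2.43e-05] = 6.594, so f = 0.023.
ΔP = f(L/D_h)(ρV²/2) = 0.023·45.4/0.0961·9078 = 9.863e+04 Pa.
ΔP = 98.6 kPa.

ΔP ≈ 98.6 kPa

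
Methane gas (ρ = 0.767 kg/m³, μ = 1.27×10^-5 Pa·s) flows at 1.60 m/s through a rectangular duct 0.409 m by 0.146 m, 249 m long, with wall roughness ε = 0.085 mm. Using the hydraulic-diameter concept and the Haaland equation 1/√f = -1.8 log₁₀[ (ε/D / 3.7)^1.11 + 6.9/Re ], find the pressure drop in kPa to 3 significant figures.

ΔP ≈ 0.0298 kPa

Hydraulic diameter D_h = 4A/P = 4·(0.409·0.146)/(2·(0.409+0.146)) = 0.2389/1.11 = 0.2152 m.
Re = ρVD_h/μ = 0.767·1.6·0.2152/1.27e-05 = 2.079e+04.
ε/D_h = 8.5e-05/0.2152 = 0.000395; Haaland gives 1/√f = -1.8 log₁₀[3.9e-05+0.000332] = 6.175, so f = 0.02622.
ΔP = f(L/D_h)(ρV²/2) = 0.02622·249/0.2152·0.9818 = 29.79 Pa.
ΔP = 0.0298 kPa.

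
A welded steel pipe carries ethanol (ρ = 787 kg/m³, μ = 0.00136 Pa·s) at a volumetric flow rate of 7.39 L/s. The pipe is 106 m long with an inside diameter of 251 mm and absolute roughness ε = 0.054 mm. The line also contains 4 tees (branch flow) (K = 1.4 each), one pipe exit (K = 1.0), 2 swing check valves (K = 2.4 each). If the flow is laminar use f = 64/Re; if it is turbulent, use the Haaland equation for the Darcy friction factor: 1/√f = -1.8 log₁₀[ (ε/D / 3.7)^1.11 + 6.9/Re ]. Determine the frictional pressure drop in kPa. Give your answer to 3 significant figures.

Q = 7.39 L/s = 7.39/1000 = 0.00739 m³/s.
Cross-sectional area A = πD²/4 = π(0.251)²/4 = 0.04948 m²; mean velocity V = Q/A = 0.00739/0.04948 = 0.1494 m/s.
Reynolds number Re = ρVD/μ = 787 · 0.1494 · 0.251 / 0.00136 = 2.169e+04.
Re > 4000 → turbulent. Relative roughness ε/D = 5.4e-05/0.251 = 0.000215. Haaland: 1/√f = -1.8 log₁₀[(0.000215/3.7)^1.11 + 6.9/2.169e+04] = -1.8 log₁₀[1.99e-05 + 0.000318] = 6.248, so f = 0.02562.
Total minor-loss coefficient ΣK = 4·1.4 + 1·1 + 2·2.4 = 11.4.
ΔP = [f·L/D + ΣK]·(ρV²/2) = [0.02562·106/0.251 + 11.4]·(787·0.1494²/2) = [10.82 + 11.4]·8.777 = 195 Pa.
ΔP = 195 Pa = 0.195 kPa.

ΔP ≈ 0.195 kPa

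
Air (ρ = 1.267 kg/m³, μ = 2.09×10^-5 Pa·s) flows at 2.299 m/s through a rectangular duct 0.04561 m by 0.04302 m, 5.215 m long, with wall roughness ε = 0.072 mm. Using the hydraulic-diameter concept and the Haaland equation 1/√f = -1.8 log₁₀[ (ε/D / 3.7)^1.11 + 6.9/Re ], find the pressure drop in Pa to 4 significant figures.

ΔP ≈ 14.63 Pa

Hydraulic diameter D_h = 4A/P = 4·(0.04561·0.04302)/(2·(0.04561+0.04302)) = 0.007849/0.1773 = 0.04428 m.
Re = ρVD_h/μ = 1.267·2.299·0.04428/2.09e-05 = 6171.
ε/D_h = 7.2e-05/0.04428 = 0.00163; Haaland gives 1/√f = -1.8 log₁₀[0.000188+0.00112] = 5.191, so f = 0.03711.
ΔP = f(L/D_h)(ρV²/2) = 0.03711·5.215/0.04428·3.348 = 14.63 Pa.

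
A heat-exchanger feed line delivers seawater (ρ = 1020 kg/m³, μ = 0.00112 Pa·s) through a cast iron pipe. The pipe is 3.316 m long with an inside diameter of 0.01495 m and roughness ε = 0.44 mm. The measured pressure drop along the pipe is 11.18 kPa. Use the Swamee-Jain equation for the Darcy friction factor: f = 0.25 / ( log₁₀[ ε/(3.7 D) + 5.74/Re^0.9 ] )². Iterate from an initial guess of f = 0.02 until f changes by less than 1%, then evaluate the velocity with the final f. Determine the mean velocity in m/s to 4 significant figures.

V ≈ 1.292 m/s

Rearranging Darcy-Weisbach: V = √(2·ΔP·D/(f·L·ρ)). With ε/D = 0.00044/0.01495 = 0.0294, iterate starting from f = 0.02:
  f = 0.02 → V = √(2·1.118e+04·0.01495/(0.02·3.316·1020)) = 2.223 m/s; Re = ρVD/μ = 3.027e+04; f → 0.05827
  f = 0.05827 → V = 1.302 m/s; Re = 1.773e+04; f → 0.05921
  f = 0.05921 → V = 1.292 m/s; Re = 1.759e+04; f → 0.05923
Converged (Δf/f < 1%). With the final f = 0.05923: V = √(2·1.118e+04·0.01495/(0.05923·3.316·1020)) = 1.292 m/s.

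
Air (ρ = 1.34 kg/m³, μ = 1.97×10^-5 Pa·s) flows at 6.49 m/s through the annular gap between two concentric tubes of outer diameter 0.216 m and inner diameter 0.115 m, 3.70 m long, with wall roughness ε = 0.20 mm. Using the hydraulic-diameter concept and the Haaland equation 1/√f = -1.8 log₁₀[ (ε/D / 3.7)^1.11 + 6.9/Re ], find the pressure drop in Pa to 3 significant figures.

Hydraulic diameter D_h = 4A/P = D_o - D_i = 0.216 - 0.115 = 0.101 m.
Re = ρVD_h/μ = 1.34·6.49·0.101/1.97e-05 = 4.459e+04.
ε/D_h = 0.0002/0.101 = 0.00198; Haaland gives 1/√f = -1.8 log₁₀[0.000234+0.000155] = 6.139, so f = 0.02653.
ΔP = f(L/D_h)(ρV²/2) = 0.02653·3.7/0.101·28.22 = 27.43 Pa.

ΔP ≈ 27.4 Pa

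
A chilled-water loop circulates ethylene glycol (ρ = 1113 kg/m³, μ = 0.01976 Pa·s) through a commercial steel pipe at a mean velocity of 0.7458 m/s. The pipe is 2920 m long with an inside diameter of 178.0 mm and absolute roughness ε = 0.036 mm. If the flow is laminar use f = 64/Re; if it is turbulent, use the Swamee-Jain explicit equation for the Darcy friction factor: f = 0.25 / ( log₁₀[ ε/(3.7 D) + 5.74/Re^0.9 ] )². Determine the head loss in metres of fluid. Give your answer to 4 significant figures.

h_f ≈ 15.77 m

Reynolds number Re = ρVD/μ = 1113 · 0.7458 · 0.178 / 0.0198 = 7477.
Re > 4000 → turbulent. Relative roughness ε/D = 3.6e-05/0.178 = 0.000202. Swamee-Jain: f = 0.25/(log₁₀[0.000202/3.7 + 5.74/7477^0.9])² = 0.25/(log₁₀[5.47e-05 + 0.00187])² = 0.25/(-2.715)² = 0.03392.
Darcy-Weisbach: ΔP = f(L/D)(ρV²/2) = 0.03392·(2920/0.178)·(1113·0.7458²/2) = 0.03392·1.64e+04·309.5 = 1.722e+05 Pa.
Head loss h_f = ΔP/(ρg) = 1.722e+05/(1113·9.81) = 15.77 m.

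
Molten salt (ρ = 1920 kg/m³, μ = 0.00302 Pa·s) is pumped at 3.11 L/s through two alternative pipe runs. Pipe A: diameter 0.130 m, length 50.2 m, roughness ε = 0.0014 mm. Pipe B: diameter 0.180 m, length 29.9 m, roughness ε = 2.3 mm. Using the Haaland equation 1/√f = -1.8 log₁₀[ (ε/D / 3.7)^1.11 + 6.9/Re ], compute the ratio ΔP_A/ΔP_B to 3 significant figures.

ΔP_A/ΔP_B ≈ 4.97

Pipe A: V = Q/A = 0.00311/0.01327 = 0.2343 m/s; Re = 1.937e+04; ε/D = 1.08e-05; Haaland → f = 0.02597; ΔP_A = f(L/D)(ρV²/2) = 528.6 Pa.
Pipe B: V = Q/A = 0.00311/0.02545 = 0.1222 m/s; Re = 1.399e+04; ε/D = 0.0128; Haaland → f = 0.04462; ΔP_B = f(L/D)(ρV²/2) = 106.3 Pa.
ΔP_A/ΔP_B = 528.6/106.3 = 4.97.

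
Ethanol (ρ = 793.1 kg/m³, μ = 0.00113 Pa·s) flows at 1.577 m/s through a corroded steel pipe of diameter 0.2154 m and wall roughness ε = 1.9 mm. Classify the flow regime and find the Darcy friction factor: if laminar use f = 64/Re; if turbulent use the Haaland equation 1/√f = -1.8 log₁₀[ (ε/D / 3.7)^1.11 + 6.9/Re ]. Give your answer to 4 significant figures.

Re = ρVD/μ = 793.1·1.577·0.2154/0.00113 = 2.384e+05.
Re > 4000 → turbulent. ε/D = 0.0019/0.2154 = 0.00882; Haaland: 1/√f = -1.8 log₁₀[0.00123 + 2.89e-05] = 5.222, so f = 0.03667.

f ≈ 0.03667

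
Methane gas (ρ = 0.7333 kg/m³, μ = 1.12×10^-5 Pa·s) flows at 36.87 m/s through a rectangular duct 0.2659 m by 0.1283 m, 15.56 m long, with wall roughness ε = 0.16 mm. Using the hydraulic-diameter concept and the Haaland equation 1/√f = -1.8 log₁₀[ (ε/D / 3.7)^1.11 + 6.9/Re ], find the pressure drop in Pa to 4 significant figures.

Hydraulic diameter D_h = 4A/P = 4·(0.2659·0.1283)/(2·(0.2659+0.1283)) = 0.1365/0.7884 = 0.1731 m.
Re = ρVD_h/μ = 0.7333·36.87·0.1731/1.12e-05 = 4.178e+05.
ε/D_h = 0.00016/0.1731 = 0.000924; Haaland gives 1/√f = -1.8 log₁₀[0.0001+1.65e-05] = 7.078, so f = 0.01996.
ΔP = f(L/D_h)(ρV²/2) = 0.01996·15.56/0.1731·498.4 = 894.3 Pa.

ΔP ≈ 894.3 Pa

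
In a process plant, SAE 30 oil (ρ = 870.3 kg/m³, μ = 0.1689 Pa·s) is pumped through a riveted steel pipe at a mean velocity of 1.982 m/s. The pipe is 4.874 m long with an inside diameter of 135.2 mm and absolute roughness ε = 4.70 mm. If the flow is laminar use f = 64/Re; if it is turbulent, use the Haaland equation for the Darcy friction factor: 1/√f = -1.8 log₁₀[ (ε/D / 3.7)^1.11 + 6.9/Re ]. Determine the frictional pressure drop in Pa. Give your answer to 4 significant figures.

ΔP ≈ 2856 Pa

Reynolds number Re = ρVD/μ = 870.3 · 1.982 · 0.1352 / 0.169 = 1381.
Re < 2300 → laminar flow, so f = 64/Re = 64/1381 = 0.04635 (the turbulent correlation is not needed).
Darcy-Weisbach: ΔP = f(L/D)(ρV²/2) = 0.04635·(4.874/0.1352)·(870.3·1.982²/2) = 0.04635·36.05·1709 = 2856 Pa.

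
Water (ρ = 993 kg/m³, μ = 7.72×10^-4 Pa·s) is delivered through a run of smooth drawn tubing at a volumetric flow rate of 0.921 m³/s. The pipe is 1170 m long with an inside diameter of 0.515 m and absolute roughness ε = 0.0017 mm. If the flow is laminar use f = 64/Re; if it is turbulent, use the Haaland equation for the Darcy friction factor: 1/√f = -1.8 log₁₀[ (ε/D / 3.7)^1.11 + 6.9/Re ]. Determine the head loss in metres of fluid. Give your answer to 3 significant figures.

Cross-sectional area A = πD²/4 = π(0.515)²/4 = 0.2083 m²; mean velocity V = Q/A = 0.921/0.2083 = 4.421 m/s.
Reynolds number Re = ρVD/μ = 993 · 4.421 · 0.515 / 0.000772 = 2.929e+06.
Re > 4000 → turbulent. Relative roughness ε/D = 1.7e-06/0.515 = 3.3e-06. Haaland: 1/√f = -1.8 log₁₀[(3.3e-06/3.7)^1.11 + 6.9/2.929e+06] = -1.8 log₁₀[1.93e-07 + 2.36e-06] = 10.07, so f = 0.009864.
Darcy-Weisbach: ΔP = f(L/D)(ρV²/2) = 0.009864·(1170/0.515)·(993·4.421²/2) = 0.009864·2272·9706 = 2.175e+05 Pa.
Head loss h_f = ΔP/(ρg) = 2.175e+05/(993·9.81) = 22.3 m.

h_f ≈ 22.3 m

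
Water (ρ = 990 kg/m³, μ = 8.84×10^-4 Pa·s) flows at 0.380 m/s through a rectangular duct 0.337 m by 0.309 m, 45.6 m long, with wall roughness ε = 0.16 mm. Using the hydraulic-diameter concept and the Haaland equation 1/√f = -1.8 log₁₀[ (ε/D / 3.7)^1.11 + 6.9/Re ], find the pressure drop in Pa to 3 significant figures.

Hydraulic diameter D_h = 4A/P = 4·(0.337·0.309)/(2·(0.337+0.309)) = 0.4165/1.292 = 0.3224 m.
Re = ρVD_h/μ = 990·0.38·0.3224/0.000884 = 1.372e+05.
ε/D_h = 0.00016/0.3224 = 0.000496; Haaland gives 1/√f = -1.8 log₁₀[5.03e-05+5.03e-05] = 7.195, so f = 0.01931.
ΔP = f(L/D_h)(ρV²/2) = 0.01931·45.6/0.3224·71.48 = 195.3 Pa.

ΔP ≈ 195 Pa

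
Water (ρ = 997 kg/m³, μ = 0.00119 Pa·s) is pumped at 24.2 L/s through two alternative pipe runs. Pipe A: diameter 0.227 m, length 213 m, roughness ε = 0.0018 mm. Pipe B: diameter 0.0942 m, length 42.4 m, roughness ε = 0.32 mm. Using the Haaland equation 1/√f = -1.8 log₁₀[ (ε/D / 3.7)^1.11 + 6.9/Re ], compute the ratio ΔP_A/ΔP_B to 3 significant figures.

ΔP_A/ΔP_B ≈ 0.0390

Pipe A: V = Q/A = 0.0242/0.04047 = 0.598 m/s; Re = 1.137e+05; ε/D = 7.93e-06; Haaland → f = 0.01739; ΔP_A = f(L/D)(ρV²/2) = 2908 Pa.
Pipe B: V = Q/A = 0.0242/0.006969 = 3.472 m/s; Re = 2.74e+05; ε/D = 0.0034; Haaland → f = 0.02756; ΔP_B = f(L/D)(ρV²/2) = 7.457e+04 Pa.
ΔP_A/ΔP_B = 2908/7.457e+04 = 0.0390.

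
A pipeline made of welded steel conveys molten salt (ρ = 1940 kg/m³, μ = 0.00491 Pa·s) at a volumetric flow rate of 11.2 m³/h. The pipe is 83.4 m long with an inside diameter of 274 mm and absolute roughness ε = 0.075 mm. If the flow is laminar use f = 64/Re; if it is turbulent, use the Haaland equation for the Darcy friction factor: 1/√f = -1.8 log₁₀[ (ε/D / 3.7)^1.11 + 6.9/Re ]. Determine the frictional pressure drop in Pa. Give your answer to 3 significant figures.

ΔP ≈ 30.0 Pa

Q = 11.2 m³/h = 11.2/3600 = 0.003111 m³/s.
Cross-sectional area A = πD²/4 = π(0.274)²/4 = 0.05896 m²; mean velocity V = Q/A = 0.003111/0.05896 = 0.05276 m/s.
Reynolds number Re = ρVD/μ = 1940 · 0.05276 · 0.274 / 0.00491 = 5712.
Re > 4000 → turbulent. Relative roughness ε/D = 7.5e-05/0.274 = 0.000274. Haaland: 1/√f = -1.8 log₁₀[(0.000274/3.7)^1.11 + 6.9/5712] = -1.8 log₁₀[2.6e-05 + 0.00121] = 5.236, so f = 0.03648.
Darcy-Weisbach: ΔP = f(L/D)(ρV²/2) = 0.03648·(83.4/0.274)·(1940·0.05276²/2) = 0.03648·304.4·2.7 = 29.98 Pa.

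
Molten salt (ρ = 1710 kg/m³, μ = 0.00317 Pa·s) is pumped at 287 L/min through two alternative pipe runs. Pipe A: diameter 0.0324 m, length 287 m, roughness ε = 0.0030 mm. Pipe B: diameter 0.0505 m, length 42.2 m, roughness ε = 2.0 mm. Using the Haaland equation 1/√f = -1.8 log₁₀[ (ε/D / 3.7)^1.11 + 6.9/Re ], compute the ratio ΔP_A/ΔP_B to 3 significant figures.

ΔP_A/ΔP_B ≈ 17.5

Pipe A: V = Q/A = 0.004783/0.0008245 = 5.802 m/s; Re = 1.014e+05; ε/D = 9.26e-05; Haaland → f = 0.01818; ΔP_A = f(L/D)(ρV²/2) = 4.635e+06 Pa.
Pipe B: V = Q/A = 0.004783/0.002003 = 2.388 m/s; Re = 6.506e+04; ε/D = 0.0396; Haaland → f = 0.06493; ΔP_B = f(L/D)(ρV²/2) = 2.646e+05 Pa.
ΔP_A/ΔP_B = 4.635e+06/2.646e+05 = 17.5.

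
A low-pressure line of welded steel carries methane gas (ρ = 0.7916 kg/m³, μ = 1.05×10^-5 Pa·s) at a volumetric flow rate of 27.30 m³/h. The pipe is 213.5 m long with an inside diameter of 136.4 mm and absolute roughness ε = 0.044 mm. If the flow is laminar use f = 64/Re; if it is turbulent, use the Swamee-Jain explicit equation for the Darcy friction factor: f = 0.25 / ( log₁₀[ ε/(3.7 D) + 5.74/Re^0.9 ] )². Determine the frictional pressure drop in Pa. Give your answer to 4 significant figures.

ΔP ≈ 6.262 Pa

Q = 27.30 m³/h = 27.30/3600 = 0.007583 m³/s.
Cross-sectional area A = πD²/4 = π(0.1364)²/4 = 0.01461 m²; mean velocity V = Q/A = 0.007583/0.01461 = 0.519 m/s.
Reynolds number Re = ρVD/μ = 0.7916 · 0.519 · 0.1364 / 1.05e-05 = 5337.
Re > 4000 → turbulent. Relative roughness ε/D = 4.4e-05/0.1364 = 0.000323. Swamee-Jain: f = 0.25/(log₁₀[0.000323/3.7 + 5.74/5337^0.9])² = 0.25/(log₁₀[8.72e-05 + 0.00254])² = 0.25/(-2.581)² = 0.03753.
Darcy-Weisbach: ΔP = f(L/D)(ρV²/2) = 0.03753·(213.5/0.1364)·(0.7916·0.519²/2) = 0.03753·1565·0.1066 = 6.262 Pa.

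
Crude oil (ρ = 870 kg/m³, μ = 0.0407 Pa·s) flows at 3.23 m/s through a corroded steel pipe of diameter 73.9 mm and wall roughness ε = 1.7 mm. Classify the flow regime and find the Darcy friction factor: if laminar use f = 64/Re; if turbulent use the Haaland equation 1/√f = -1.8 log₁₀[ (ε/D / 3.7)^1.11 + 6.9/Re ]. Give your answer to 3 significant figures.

f ≈ 0.0579

Re = ρVD/μ = 870·3.23·0.0739/0.0407 = 5102.
Re > 4000 → turbulent. ε/D = 0.0017/0.0739 = 0.023; Haaland: 1/√f = -1.8 log₁₀[0.00356 + 0.00135] = 4.156, so f = 0.05788.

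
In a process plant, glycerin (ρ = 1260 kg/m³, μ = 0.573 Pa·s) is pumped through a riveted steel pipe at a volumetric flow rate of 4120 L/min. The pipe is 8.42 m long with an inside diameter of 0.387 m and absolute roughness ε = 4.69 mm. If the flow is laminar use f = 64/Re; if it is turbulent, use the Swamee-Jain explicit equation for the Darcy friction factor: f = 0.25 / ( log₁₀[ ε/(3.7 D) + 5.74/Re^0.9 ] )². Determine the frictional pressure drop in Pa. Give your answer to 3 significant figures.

ΔP ≈ 602 Pa

Q = 4120 L/min = 4120/60000 = 0.06867 m³/s.
Cross-sectional area A = πD²/4 = π(0.387)²/4 = 0.1176 m²; mean velocity V = Q/A = 0.06867/0.1176 = 0.5838 m/s.
Reynolds number Re = ρVD/μ = 1260 · 0.5838 · 0.387 / 0.573 = 496.8.
Re < 2300 → laminar flow, so f = 64/Re = 64/496.8 = 0.1288 (the turbulent correlation is not needed).
Darcy-Weisbach: ΔP = f(L/D)(ρV²/2) = 0.1288·(8.42/0.387)·(1260·0.5838²/2) = 0.1288·21.76·214.7 = 601.8 Pa.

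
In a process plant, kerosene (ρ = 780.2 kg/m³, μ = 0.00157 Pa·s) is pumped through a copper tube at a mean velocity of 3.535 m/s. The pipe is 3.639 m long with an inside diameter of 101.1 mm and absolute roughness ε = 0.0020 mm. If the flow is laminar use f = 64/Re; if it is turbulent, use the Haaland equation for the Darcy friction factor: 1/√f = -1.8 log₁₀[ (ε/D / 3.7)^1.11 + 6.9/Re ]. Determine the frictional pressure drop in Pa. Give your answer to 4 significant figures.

ΔP ≈ 2803 Pa

Reynolds number Re = ρVD/μ = 780.2 · 3.535 · 0.1011 / 0.00157 = 1.776e+05.
Re > 4000 → turbulent. Relative roughness ε/D = 2e-06/0.1011 = 1.98e-05. Haaland: 1/√f = -1.8 log₁₀[(1.98e-05/3.7)^1.11 + 6.9/1.776e+05] = -1.8 log₁₀[1.41e-06 + 3.89e-05] = 7.911, so f = 0.01598.
Darcy-Weisbach: ΔP = f(L/D)(ρV²/2) = 0.01598·(3.639/0.1011)·(780.2·3.535²/2) = 0.01598·35.99·4875 = 2803 Pa.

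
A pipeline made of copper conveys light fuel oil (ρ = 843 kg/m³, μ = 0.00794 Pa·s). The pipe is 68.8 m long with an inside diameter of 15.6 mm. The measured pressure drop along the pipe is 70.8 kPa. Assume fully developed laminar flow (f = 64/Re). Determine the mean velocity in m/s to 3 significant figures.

V ≈ 0.986 m/s

For laminar flow, f = 64/Re with Re = ρVD/μ, so Darcy-Weisbach reduces to ΔP = 32μLV/D². Solving for V: V = ΔP·D²/(32μL) = 7.08e+04·(0.0156)²/(32·0.00794·68.8) = 0.9857 m/s.
Check: Re = ρVD/μ = 843·0.9857·0.0156/0.00794 = 1633 < 2300, so the laminar assumption holds.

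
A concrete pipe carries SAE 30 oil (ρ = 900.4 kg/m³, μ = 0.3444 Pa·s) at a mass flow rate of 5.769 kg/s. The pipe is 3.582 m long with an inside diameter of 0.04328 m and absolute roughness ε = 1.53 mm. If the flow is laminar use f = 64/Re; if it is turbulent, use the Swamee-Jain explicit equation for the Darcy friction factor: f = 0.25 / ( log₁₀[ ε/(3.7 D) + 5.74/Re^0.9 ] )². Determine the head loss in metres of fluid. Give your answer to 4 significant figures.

h_f ≈ 10.39 m

A = πD²/4 = π(0.04328)²/4 = 0.001471 m²; mean velocity V = ṁ/(ρA) = 5.769/(900.4 · 0.001471) = 4.355 m/s.
Reynolds number Re = ρVD/μ = 900.4 · 4.355 · 0.04328 / 0.344 = 492.8.
Re < 2300 → laminar flow, so f = 64/Re = 64/492.8 = 0.1299 (the turbulent correlation is not needed).
Darcy-Weisbach: ΔP = f(L/D)(ρV²/2) = 0.1299·(3.582/0.04328)·(900.4·4.355²/2) = 0.1299·82.76·8539 = 9.178e+04 Pa.
Head loss h_f = ΔP/(ρg) = 9.178e+04/(900.4·9.81) = 10.39 m.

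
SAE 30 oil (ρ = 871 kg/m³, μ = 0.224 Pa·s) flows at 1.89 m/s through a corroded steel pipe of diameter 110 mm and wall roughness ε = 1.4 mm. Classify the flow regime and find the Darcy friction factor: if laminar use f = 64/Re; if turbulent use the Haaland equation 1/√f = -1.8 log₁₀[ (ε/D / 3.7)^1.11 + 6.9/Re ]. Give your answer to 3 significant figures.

f ≈ 0.0792

Re = ρVD/μ = 871·1.89·0.11/0.224 = 808.4.
Re < 2300 → laminar, so f = 64/Re = 0.07917 (roughness is irrelevant in laminar flow).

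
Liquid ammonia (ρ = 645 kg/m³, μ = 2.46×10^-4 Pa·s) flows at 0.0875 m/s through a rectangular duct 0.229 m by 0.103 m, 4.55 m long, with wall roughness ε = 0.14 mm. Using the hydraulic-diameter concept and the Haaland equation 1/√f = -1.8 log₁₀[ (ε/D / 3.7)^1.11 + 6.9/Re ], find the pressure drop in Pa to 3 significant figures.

ΔP ≈ 2.00 Pa

Hydraulic diameter D_h = 4A/P = 4·(0.229·0.103)/(2·(0.229+0.103)) = 0.09435/0.664 = 0.1421 m.
Re = ρVD_h/μ = 645·0.0875·0.1421/0.000246 = 3.26e+04.
ε/D_h = 0.00014/0.1421 = 0.000985; Haaland gives 1/√f = -1.8 log₁₀[0.000108+0.000212] = 6.292, so f = 0.02526.
ΔP = f(L/D_h)(ρV²/2) = 0.02526·4.55/0.1421·2.469 = 1.997 Pa.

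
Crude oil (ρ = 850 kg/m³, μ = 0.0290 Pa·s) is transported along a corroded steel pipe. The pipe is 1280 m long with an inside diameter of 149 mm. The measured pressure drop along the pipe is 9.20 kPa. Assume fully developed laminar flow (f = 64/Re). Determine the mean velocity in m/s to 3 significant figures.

For laminar flow, f = 64/Re with Re = ρVD/μ, so Darcy-Weisbach reduces to ΔP = 32μLV/D². Solving for V: V = ΔP·D²/(32μL) = 9200·(0.149)²/(32·0.029·1280) = 0.172 m/s.
Check: Re = ρVD/μ = 850·0.172·0.149/0.029 = 750.9 < 2300, so the laminar assumption holds.

V ≈ 0.172 m/s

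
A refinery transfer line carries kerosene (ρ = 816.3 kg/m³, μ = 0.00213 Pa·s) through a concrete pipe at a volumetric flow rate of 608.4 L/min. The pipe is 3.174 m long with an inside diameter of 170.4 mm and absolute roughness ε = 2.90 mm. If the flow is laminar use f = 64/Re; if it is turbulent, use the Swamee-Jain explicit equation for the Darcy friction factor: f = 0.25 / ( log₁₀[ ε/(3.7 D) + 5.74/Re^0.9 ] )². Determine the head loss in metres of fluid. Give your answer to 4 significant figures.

h_f ≈ 0.008963 m

Q = 608.4 L/min = 608.4/60000 = 0.01014 m³/s.
Cross-sectional area A = πD²/4 = π(0.1704)²/4 = 0.0228 m²; mean velocity V = Q/A = 0.01014/0.0228 = 0.4446 m/s.
Reynolds number Re = ρVD/μ = 816.3 · 0.4446 · 0.1704 / 0.00213 = 2.904e+04.
Re > 4000 → turbulent. Relative roughness ε/D = 0.0029/0.1704 = 0.017. Swamee-Jain: f = 0.25/(log₁₀[0.017/3.7 + 5.74/2.904e+04^0.9])² = 0.25/(log₁₀[0.0046 + 0.000552])² = 0.25/(-2.288)² = 0.04776.
Darcy-Weisbach: ΔP = f(L/D)(ρV²/2) = 0.04776·(3.174/0.1704)·(816.3·0.4446²/2) = 0.04776·18.63·80.69 = 71.78 Pa.
Head loss h_f = ΔP/(ρg) = 71.78/(816.3·9.81) = 0.008963 m.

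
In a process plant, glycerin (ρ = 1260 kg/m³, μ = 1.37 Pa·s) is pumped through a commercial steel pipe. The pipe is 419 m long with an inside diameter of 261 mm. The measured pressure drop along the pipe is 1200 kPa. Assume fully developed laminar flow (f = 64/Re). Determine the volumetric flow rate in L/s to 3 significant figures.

Q ≈ 238 L/s

For laminar flow, f = 64/Re with Re = ρVD/μ, so Darcy-Weisbach reduces to ΔP = 32μLV/D². Solving for V: V = ΔP·D²/(32μL) = 1.2e+06·(0.261)²/(32·1.37·419) = 4.45 m/s.
Check: Re = ρVD/μ = 1260·4.45·0.261/1.37 = 1068 < 2300, so the laminar assumption holds.
Q = V·A = 4.45·(π/4·0.261²) = 0.2381 m³/s = 238 L/s.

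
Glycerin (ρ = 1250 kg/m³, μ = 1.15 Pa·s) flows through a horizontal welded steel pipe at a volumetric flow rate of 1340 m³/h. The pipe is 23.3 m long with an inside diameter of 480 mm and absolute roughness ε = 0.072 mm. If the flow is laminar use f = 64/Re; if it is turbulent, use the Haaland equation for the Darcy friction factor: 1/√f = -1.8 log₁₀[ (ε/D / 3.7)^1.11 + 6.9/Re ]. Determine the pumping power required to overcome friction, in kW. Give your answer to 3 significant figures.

P ≈ 2.85 kW

Q = 1340 m³/h = 1340/3600 = 0.3722 m³/s.
Cross-sectional area A = πD²/4 = π(0.48)²/4 = 0.181 m²; mean velocity V = Q/A = 0.3722/0.181 = 2.057 m/s.
Reynolds number Re = ρVD/μ = 1250 · 2.057 · 0.48 / 1.15 = 1073.
Re < 2300 → laminar flow, so f = 64/Re = 64/1073 = 0.05963 (the turbulent correlation is not needed).
Darcy-Weisbach: ΔP = f(L/D)(ρV²/2) = 0.05963·(23.3/0.48)·(1250·2.057²/2) = 0.05963·48.54·2644 = 7655 Pa.
Pumping power P = QΔP = 0.3722·7655 = 2849 W = 2.85 kW.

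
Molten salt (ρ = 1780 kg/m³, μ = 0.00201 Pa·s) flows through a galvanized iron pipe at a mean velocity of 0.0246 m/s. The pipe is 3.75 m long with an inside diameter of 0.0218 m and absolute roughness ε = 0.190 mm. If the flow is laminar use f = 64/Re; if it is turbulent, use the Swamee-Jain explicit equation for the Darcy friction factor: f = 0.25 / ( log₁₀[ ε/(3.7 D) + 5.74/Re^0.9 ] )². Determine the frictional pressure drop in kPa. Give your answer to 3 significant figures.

ΔP ≈ 0.0125 kPa

Reynolds number Re = ρVD/μ = 1780 · 0.0246 · 0.0218 / 0.00201 = 474.9.
Re < 2300 → laminar flow, so f = 64/Re = 64/474.9 = 0.1348 (the turbulent correlation is not needed).
Darcy-Weisbach: ΔP = f(L/D)(ρV²/2) = 0.1348·(3.75/0.0218)·(1780·0.0246²/2) = 0.1348·172·0.5386 = 12.49 Pa.
ΔP = 12.49 Pa = 0.0125 kPa.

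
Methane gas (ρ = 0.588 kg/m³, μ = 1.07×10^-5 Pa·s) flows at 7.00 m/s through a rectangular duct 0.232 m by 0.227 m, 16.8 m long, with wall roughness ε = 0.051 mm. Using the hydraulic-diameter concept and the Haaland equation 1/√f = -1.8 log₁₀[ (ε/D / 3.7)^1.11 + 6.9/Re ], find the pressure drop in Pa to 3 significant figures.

ΔP ≈ 20.3 Pa

Hydraulic diameter D_h = 4A/P = 4·(0.232·0.227)/(2·(0.232+0.227)) = 0.2107/0.918 = 0.2295 m.
Re = ρVD_h/μ = 0.588·7·0.2295/1.07e-05 = 8.827e+04.
ε/D_h = 5.1e-05/0.2295 = 0.000222; Haaland gives 1/√f = -1.8 log₁₀[2.06e-05+7.82e-05] = 7.21, so f = 0.01924.
ΔP = f(L/D_h)(ρV²/2) = 0.01924·16.8/0.2295·14.41 = 20.29 Pa.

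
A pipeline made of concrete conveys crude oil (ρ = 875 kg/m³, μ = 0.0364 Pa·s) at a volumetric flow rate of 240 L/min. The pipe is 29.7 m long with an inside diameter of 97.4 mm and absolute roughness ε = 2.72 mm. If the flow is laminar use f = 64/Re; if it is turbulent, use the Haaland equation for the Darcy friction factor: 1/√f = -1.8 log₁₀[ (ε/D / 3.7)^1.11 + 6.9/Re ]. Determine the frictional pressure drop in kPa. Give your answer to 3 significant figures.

ΔP ≈ 1.96 kPa

Q = 240 L/min = 240/60000 = 0.004 m³/s.
Cross-sectional area A = πD²/4 = π(0.0974)²/4 = 0.007451 m²; mean velocity V = Q/A = 0.004/0.007451 = 0.5368 m/s.
Reynolds number Re = ρVD/μ = 875 · 0.5368 · 0.0974 / 0.0364 = 1257.
Re < 2300 → laminar flow, so f = 64/Re = 64/1257 = 0.05092 (the turbulent correlation is not needed).
Darcy-Weisbach: ΔP = f(L/D)(ρV²/2) = 0.05092·(29.7/0.0974)·(875·0.5368²/2) = 0.05092·304.9·126.1 = 1958 Pa.
ΔP = 1958 Pa = 1.96 kPa.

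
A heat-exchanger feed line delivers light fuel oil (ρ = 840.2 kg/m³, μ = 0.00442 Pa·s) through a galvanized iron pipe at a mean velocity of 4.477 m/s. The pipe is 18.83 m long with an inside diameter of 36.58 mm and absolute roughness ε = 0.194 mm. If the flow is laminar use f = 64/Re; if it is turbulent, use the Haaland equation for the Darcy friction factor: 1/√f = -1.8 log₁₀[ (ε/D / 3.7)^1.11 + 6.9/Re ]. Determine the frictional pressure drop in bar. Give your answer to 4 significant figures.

Reynolds number Re = ρVD/μ = 840.2 · 4.477 · 0.03658 / 0.00442 = 3.113e+04.
Re > 4000 → turbulent. Relative roughness ε/D = 0.000194/0.03658 = 0.0053. Haaland: 1/√f = -1.8 log₁₀[(0.0053/3.7)^1.11 + 6.9/3.113e+04] = -1.8 log₁₀[0.000698 + 0.000222] = 5.466, so f = 0.03347.
Darcy-Weisbach: ΔP = f(L/D)(ρV²/2) = 0.03347·(18.83/0.03658)·(840.2·4.477²/2) = 0.03347·514.8·8420 = 1.451e+05 Pa.
ΔP = 1.451e+05 Pa = 1.451 bar.

ΔP ≈ 1.451 bar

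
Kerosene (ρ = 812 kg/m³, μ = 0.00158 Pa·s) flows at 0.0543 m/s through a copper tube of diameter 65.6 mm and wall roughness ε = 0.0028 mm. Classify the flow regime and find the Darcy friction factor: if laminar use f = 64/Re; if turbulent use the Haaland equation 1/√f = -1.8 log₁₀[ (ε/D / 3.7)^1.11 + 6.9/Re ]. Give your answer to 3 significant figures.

Re = ρVD/μ = 812·0.0543·0.0656/0.00158 = 1831.
Re < 2300 → laminar, so f = 64/Re = 0.03496 (roughness is irrelevant in laminar flow).

f ≈ 0.0350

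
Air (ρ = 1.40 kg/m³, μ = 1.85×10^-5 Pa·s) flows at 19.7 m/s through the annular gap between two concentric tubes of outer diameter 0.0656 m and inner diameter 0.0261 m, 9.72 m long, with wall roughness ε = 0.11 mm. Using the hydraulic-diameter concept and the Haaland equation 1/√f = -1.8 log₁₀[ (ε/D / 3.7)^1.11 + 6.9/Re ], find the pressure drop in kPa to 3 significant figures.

ΔP ≈ 1.85 kPa

Hydraulic diameter D_h = 4A/P = D_o - D_i = 0.0656 - 0.0261 = 0.0395 m.
Re = ρVD_h/μ = 1.4·19.7·0.0395/1.85e-05 = 5.889e+04.
ε/D_h = 0.00011/0.0395 = 0.00278; Haaland gives 1/√f = -1.8 log₁₀[0.000341+0.000117] = 6.01, so f = 0.02769.
ΔP = f(L/D_h)(ρV²/2) = 0.02769·9.72/0.0395·271.7 = 1851 Pa.
ΔP = 1.85 kPa.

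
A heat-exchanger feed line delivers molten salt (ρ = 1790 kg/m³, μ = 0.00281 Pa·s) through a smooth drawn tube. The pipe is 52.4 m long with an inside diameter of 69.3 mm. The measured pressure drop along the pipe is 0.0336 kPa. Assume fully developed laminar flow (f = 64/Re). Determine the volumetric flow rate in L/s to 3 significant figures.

For laminar flow, f = 64/Re with Re = ρVD/μ, so Darcy-Weisbach reduces to ΔP = 32μLV/D². Solving for V: V = ΔP·D²/(32μL) = 33.6·(0.0693)²/(32·0.00281·52.4) = 0.03425 m/s.
Check: Re = ρVD/μ = 1790·0.03425·0.0693/0.00281 = 1512 < 2300, so the laminar assumption holds.
Q = V·A = 0.03425·(π/4·0.0693²) = 0.0001292 m³/s = 0.129 L/s.

Q ≈ 0.129 L/s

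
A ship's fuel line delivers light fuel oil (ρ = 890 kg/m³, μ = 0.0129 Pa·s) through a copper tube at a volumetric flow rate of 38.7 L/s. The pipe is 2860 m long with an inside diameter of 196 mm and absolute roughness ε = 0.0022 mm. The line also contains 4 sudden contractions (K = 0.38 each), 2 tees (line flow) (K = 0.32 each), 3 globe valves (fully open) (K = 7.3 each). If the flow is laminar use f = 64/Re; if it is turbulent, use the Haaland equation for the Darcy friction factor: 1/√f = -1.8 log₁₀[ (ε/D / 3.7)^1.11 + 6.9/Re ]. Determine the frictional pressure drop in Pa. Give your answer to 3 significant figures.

Q = 38.7 L/s = 38.7/1000 = 0.0387 m³/s.
Cross-sectional area A = πD²/4 = π(0.196)²/4 = 0.03017 m²; mean velocity V = Q/A = 0.0387/0.03017 = 1.283 m/s.
Reynolds number Re = ρVD/μ = 890 · 1.283 · 0.196 / 0.0129 = 1.734e+04.
Re > 4000 → turbulent. Relative roughness ε/D = 2.2e-06/0.196 = 1.12e-05. Haaland: 1/√f = -1.8 log₁₀[(1.12e-05/3.7)^1.11 + 6.9/1.734e+04] = -1.8 log₁₀[7.5e-07 + 0.000398] = 6.119, so f = 0.02671.
Total minor-loss coefficient ΣK = 4·0.38 + 2·0.32 + 3·7.3 = 24.1.
ΔP = [f·L/D + ΣK]·(ρV²/2) = [0.02671·2860/0.196 + 24.1]·(890·1.283²/2) = [389.7 + 24.1]·732.1 = 3.029e+05 Pa.

ΔP ≈ 303000 Pa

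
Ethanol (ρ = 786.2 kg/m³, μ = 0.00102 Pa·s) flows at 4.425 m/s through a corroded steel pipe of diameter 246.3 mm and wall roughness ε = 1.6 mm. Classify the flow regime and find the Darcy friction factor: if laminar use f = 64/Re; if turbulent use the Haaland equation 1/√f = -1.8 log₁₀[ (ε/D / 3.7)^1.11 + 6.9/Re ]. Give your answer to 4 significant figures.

f ≈ 0.03308

Re = ρVD/μ = 786.2·4.425·0.2463/0.00102 = 8.401e+05.
Re > 4000 → turbulent. ε/D = 0.0016/0.2463 = 0.0065; Haaland: 1/√f = -1.8 log₁₀[0.000874 + 8.21e-06] = 5.498, so f = 0.03308.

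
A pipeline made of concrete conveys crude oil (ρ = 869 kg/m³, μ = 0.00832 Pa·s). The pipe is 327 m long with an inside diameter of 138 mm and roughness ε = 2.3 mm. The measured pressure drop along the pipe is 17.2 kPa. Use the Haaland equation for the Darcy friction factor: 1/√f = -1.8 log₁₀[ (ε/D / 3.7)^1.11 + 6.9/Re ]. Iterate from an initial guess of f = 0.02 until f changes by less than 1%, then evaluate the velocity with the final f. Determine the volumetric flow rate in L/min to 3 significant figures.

Rearranging Darcy-Weisbach: V = √(2·ΔP·D/(f·L·ρ)). With ε/D = 0.0023/0.138 = 0.0167, iterate starting from f = 0.02:
  f = 0.02 → V = √(2·1.72e+04·0.138/(0.02·327·869)) = 0.9139 m/s; Re = ρVD/μ = 1.317e+04; f → 0.04855
  f = 0.04855 → V = 0.5866 m/s; Re = 8455; f → 0.05013
  f = 0.05013 → V = 0.5773 m/s; Re = 8320; f → 0.0502
Converged (Δf/f < 1%). With the final f = 0.0502: V = √(2·1.72e+04·0.138/(0.0502·327·869)) = 0.5768 m/s.
Q = V·A = 0.5768·(π/4·0.138²) = 0.008628 m³/s = 518 L/min.

Q ≈ 518 L/min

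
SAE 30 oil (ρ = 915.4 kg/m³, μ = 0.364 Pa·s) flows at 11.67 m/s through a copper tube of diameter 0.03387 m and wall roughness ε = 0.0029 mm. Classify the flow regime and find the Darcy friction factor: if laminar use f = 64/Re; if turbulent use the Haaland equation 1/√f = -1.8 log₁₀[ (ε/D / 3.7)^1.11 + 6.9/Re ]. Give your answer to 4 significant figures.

Re = ρVD/μ = 915.4·11.67·0.03387/0.364 = 994.
Re < 2300 → laminar, so f = 64/Re = 0.06438 (roughness is irrelevant in laminar flow).

f ≈ 0.06438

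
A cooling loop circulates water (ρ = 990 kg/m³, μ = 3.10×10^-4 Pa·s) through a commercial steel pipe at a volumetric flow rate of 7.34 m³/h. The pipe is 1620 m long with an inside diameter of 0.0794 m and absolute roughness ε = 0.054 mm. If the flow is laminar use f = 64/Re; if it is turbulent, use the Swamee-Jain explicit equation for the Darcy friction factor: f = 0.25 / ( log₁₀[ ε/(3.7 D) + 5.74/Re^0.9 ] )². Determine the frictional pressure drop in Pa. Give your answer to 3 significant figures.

Q = 7.34 m³/h = 7.34/3600 = 0.002039 m³/s.
Cross-sectional area A = πD²/4 = π(0.0794)²/4 = 0.004951 m²; mean velocity V = Q/A = 0.002039/0.004951 = 0.4118 m/s.
Reynolds number Re = ρVD/μ = 990 · 0.4118 · 0.0794 / 0.00031 = 1.044e+05.
Re > 4000 → turbulent. Relative roughness ε/D = 5.4e-05/0.0794 = 0.00068. Swamee-Jain: f = 0.25/(log₁₀[0.00068/3.7 + 5.74/1.044e+05^0.9])² = 0.25/(log₁₀[0.000184 + 0.000175])² = 0.25/(-3.446)² = 0.02106.
Darcy-Weisbach: ΔP = f(L/D)(ρV²/2) = 0.02106·(1620/0.0794)·(990·0.4118²/2) = 0.02106·2.04e+04·83.93 = 3.606e+04 Pa.

ΔP ≈ 36100 Pa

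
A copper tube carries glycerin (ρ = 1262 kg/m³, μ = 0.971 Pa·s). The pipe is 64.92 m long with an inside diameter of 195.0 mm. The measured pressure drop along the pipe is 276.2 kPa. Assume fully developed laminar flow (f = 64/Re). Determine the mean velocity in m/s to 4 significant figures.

For laminar flow, f = 64/Re with Re = ρVD/μ, so Darcy-Weisbach reduces to ΔP = 32μLV/D². Solving for V: V = ΔP·D²/(32μL) = 2.762e+05·(0.195)²/(32·0.971·64.92) = 5.206 m/s.
Check: Re = ρVD/μ = 1262·5.206·0.195/0.971 = 1320 < 2300, so the laminar assumption holds.

V ≈ 5.206 m/s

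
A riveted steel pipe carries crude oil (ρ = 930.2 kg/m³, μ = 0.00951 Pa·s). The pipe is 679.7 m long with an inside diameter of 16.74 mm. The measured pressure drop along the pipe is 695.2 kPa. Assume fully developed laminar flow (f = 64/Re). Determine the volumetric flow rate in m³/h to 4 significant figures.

For laminar flow, f = 64/Re with Re = ρVD/μ, so Darcy-Weisbach reduces to ΔP = 32μLV/D². Solving for V: V = ΔP·D²/(32μL) = 6.952e+05·(0.01674)²/(32·0.00951·679.7) = 0.9418 m/s.
Check: Re = ρVD/μ = 930.2·0.9418·0.01674/0.00951 = 1542 < 2300, so the laminar assumption holds.
Q = V·A = 0.9418·(π/4·0.01674²) = 0.0002073 m³/s = 0.7462 m³/h.

Q ≈ 0.7462 m³/h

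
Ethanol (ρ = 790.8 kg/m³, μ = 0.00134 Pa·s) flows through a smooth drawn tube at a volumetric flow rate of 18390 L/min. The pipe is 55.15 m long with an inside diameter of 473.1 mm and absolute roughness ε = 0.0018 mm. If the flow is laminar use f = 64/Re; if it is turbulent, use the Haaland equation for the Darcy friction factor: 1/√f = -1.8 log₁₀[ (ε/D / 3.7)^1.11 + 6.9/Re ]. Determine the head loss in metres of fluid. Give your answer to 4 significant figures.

h_f ≈ 0.2378 m

Q = 18390 L/min = 18390/60000 = 0.3065 m³/s.
Cross-sectional area A = πD²/4 = π(0.4731)²/4 = 0.1758 m²; mean velocity V = Q/A = 0.3065/0.1758 = 1.744 m/s.
Reynolds number Re = ρVD/μ = 790.8 · 1.744 · 0.4731 / 0.00134 = 4.868e+05.
Re > 4000 → turbulent. Relative roughness ε/D = 1.8e-06/0.4731 = 3.8e-06. Haaland: 1/√f = -1.8 log₁₀[(3.8e-06/3.7)^1.11 + 6.9/4.868e+05] = -1.8 log₁₀[2.26e-07 + 1.42e-05] = 8.715, so f = 0.01317.
Darcy-Weisbach: ΔP = f(L/D)(ρV²/2) = 0.01317·(55.15/0.4731)·(790.8·1.744²/2) = 0.01317·116.6·1202 = 1845 Pa.
Head loss h_f = ΔP/(ρg) = 1845/(790.8·9.81) = 0.2378 m.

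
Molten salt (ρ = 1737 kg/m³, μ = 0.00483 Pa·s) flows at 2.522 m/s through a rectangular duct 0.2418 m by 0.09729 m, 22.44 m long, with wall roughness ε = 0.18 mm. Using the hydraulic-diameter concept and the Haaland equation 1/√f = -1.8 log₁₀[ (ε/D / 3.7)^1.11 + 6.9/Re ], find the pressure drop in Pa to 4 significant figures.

ΔP ≈ 20180 Pa

Hydraulic diameter D_h = 4A/P = 4·(0.2418·0.09729)/(2·(0.2418+0.09729)) = 0.0941/0.6782 = 0.1388 m.
Re = ρVD_h/μ = 1737·2.522·0.1388/0.00483 = 1.258e+05.
ε/D_h = 0.00018/0.1388 = 0.0013; Haaland gives 1/√f = -1.8 log₁₀[0.000146+5.48e-05] = 6.654, so f = 0.02258.
ΔP = f(L/D_h)(ρV²/2) = 0.02258·22.44/0.1388·5524 = 2.018e+04 Pa.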